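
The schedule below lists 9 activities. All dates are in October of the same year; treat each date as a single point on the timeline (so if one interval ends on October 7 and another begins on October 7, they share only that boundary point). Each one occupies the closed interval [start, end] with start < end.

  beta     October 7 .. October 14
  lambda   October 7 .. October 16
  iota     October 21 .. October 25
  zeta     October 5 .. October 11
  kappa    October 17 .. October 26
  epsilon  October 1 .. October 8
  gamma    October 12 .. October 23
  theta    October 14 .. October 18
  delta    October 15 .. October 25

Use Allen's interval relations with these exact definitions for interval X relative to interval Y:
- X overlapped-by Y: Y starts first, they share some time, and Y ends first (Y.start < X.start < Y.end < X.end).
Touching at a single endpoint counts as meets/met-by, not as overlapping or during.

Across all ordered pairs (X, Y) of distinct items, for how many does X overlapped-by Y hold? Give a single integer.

Checking all 72 ordered pairs for relation 'overlapped-by'; matching pairs in alphabetical order:
(beta, epsilon): beta overlapped-by epsilon ✓
(beta, zeta): beta overlapped-by zeta ✓
(delta, gamma): delta overlapped-by gamma ✓
(delta, lambda): delta overlapped-by lambda ✓
(delta, theta): delta overlapped-by theta ✓
(gamma, beta): gamma overlapped-by beta ✓
(gamma, lambda): gamma overlapped-by lambda ✓
(iota, gamma): iota overlapped-by gamma ✓
(kappa, delta): kappa overlapped-by delta ✓
(kappa, gamma): kappa overlapped-by gamma ✓
(kappa, theta): kappa overlapped-by theta ✓
(lambda, epsilon): lambda overlapped-by epsilon ✓
(lambda, zeta): lambda overlapped-by zeta ✓
(theta, lambda): theta overlapped-by lambda ✓
(zeta, epsilon): zeta overlapped-by epsilon ✓
Count: 15.

15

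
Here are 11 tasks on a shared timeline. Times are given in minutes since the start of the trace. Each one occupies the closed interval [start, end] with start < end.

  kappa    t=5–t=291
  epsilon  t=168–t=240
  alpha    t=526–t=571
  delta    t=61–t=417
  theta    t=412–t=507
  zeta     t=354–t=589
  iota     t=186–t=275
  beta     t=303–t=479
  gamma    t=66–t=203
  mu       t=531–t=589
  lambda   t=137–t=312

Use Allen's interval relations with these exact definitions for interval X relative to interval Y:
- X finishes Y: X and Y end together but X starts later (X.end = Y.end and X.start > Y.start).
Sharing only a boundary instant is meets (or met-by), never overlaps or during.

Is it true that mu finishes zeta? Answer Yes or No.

Yes

mu = [t=531, t=589], zeta = [t=354, t=589].
Actual relation of mu to zeta: finishes.
Asked whether 'finishes' holds → Yes.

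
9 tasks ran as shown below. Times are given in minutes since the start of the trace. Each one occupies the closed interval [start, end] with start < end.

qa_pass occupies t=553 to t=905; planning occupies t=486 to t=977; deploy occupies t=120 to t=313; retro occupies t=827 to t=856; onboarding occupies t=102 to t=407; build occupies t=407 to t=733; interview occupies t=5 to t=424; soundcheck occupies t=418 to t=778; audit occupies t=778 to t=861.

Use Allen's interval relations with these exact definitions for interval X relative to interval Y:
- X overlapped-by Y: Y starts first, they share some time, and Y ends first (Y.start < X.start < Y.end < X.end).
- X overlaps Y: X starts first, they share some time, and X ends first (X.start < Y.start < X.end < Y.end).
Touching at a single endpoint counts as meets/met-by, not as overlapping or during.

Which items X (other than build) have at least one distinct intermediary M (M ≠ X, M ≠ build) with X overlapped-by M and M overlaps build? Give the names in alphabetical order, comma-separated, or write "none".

Target build = [t=407, t=733].
Intermediaries M with M overlaps build: interview.
Via interview — items with X overlapped-by interview: soundcheck.
Union: soundcheck.

soundcheck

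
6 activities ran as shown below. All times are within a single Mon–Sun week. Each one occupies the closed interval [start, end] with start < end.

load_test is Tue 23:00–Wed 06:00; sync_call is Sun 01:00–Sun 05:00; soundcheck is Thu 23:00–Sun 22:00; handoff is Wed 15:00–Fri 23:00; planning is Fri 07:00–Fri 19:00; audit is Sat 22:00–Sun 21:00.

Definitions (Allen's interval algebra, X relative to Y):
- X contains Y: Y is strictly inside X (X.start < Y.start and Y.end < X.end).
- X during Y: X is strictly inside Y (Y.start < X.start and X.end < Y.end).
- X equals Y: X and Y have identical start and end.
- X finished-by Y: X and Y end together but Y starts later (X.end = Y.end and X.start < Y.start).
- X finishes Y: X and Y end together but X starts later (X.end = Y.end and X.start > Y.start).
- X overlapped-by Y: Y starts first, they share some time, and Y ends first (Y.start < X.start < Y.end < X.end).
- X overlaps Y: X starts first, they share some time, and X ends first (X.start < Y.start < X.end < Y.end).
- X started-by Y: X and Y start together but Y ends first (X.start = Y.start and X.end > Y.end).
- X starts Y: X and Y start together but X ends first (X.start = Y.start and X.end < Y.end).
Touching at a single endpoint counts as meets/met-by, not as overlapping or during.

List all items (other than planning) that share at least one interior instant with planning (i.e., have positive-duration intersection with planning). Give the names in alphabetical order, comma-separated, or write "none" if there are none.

Target planning = [Fri 07:00, Fri 19:00].
audit [Sat 22:00, Sun 21:00] → after → no.
handoff [Wed 15:00, Fri 23:00] → contains → yes.
load_test [Tue 23:00, Wed 06:00] → before → no.
soundcheck [Thu 23:00, Sun 22:00] → contains → yes.
sync_call [Sun 01:00, Sun 05:00] → after → no.
Result: handoff, soundcheck.

handoff, soundcheck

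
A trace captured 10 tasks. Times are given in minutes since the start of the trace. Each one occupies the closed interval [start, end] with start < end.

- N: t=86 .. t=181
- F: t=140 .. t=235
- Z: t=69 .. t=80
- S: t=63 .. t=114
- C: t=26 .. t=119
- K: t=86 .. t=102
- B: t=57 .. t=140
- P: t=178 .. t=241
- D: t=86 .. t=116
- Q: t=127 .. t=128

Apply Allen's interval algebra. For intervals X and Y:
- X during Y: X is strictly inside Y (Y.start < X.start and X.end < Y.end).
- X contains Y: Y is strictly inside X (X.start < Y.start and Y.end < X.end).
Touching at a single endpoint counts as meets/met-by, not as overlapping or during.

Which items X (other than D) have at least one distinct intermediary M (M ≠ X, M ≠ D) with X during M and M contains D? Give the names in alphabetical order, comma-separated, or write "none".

K, Q, S, Z

Target D = [t=86, t=116].
Intermediaries M with M contains D: B, C.
Via B — items with X during B: K, Q, S, Z.
Via C — items with X during C: K, S, Z.
Union: K, Q, S, Z.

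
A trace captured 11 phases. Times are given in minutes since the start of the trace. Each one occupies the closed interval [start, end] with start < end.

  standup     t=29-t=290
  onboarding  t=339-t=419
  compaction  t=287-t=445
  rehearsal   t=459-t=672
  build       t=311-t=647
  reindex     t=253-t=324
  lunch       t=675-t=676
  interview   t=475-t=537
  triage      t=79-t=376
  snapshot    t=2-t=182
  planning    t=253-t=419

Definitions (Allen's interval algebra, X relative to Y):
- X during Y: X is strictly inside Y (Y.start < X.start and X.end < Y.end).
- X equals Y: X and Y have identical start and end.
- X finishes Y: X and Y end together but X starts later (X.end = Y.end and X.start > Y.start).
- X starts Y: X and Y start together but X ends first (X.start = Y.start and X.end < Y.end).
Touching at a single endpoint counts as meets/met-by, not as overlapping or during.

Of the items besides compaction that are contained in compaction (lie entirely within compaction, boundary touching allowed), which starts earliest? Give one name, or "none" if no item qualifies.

onboarding

Target compaction = [t=287, t=445].
build [t=311, t=647] → overlapped-by → excluded.
interview [t=475, t=537] → after → excluded.
lunch [t=675, t=676] → after → excluded.
onboarding [t=339, t=419] → during → candidate.
planning [t=253, t=419] → overlaps → excluded.
rehearsal [t=459, t=672] → after → excluded.
reindex [t=253, t=324] → overlaps → excluded.
snapshot [t=2, t=182] → before → excluded.
standup [t=29, t=290] → overlaps → excluded.
triage [t=79, t=376] → overlaps → excluded.
Among candidates, earliest start is t=339 → onboarding.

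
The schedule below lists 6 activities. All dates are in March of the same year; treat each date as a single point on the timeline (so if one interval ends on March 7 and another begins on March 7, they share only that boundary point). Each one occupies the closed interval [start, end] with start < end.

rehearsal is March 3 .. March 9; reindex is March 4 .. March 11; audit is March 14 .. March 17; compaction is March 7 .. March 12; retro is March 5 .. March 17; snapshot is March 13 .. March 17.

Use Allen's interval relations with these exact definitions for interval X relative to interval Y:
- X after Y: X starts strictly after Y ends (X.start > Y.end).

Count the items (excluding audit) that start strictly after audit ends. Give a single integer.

0

Target audit = [March 14, March 17].
compaction [March 7, March 12] → before → no.
rehearsal [March 3, March 9] → before → no.
reindex [March 4, March 11] → before → no.
retro [March 5, March 17] → finished-by → no.
snapshot [March 13, March 17] → finished-by → no.
Total: 0.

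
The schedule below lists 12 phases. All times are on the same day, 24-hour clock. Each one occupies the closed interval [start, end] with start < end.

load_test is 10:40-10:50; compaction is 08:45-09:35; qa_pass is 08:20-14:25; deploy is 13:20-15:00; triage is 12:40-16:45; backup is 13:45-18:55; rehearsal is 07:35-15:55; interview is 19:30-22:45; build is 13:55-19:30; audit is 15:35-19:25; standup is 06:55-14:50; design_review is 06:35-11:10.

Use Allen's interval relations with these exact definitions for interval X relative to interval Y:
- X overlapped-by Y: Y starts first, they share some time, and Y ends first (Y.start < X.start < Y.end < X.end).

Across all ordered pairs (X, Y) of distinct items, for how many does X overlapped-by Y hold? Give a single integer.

23

Checking all 132 ordered pairs for relation 'overlapped-by'; matching pairs in alphabetical order:
(audit, backup): audit overlapped-by backup ✓
(audit, rehearsal): audit overlapped-by rehearsal ✓
(audit, triage): audit overlapped-by triage ✓
(backup, deploy): backup overlapped-by deploy ✓
(backup, qa_pass): backup overlapped-by qa_pass ✓
(backup, rehearsal): backup overlapped-by rehearsal ✓
(backup, standup): backup overlapped-by standup ✓
(backup, triage): backup overlapped-by triage ✓
(build, backup): build overlapped-by backup ✓
(build, deploy): build overlapped-by deploy ✓
(build, qa_pass): build overlapped-by qa_pass ✓
(build, rehearsal): build overlapped-by rehearsal ✓
(build, standup): build overlapped-by standup ✓
(build, triage): build overlapped-by triage ✓
(deploy, qa_pass): deploy overlapped-by qa_pass ✓
(deploy, standup): deploy overlapped-by standup ✓
(qa_pass, design_review): qa_pass overlapped-by design_review ✓
(rehearsal, design_review): rehearsal overlapped-by design_review ✓
(rehearsal, standup): rehearsal overlapped-by standup ✓
(standup, design_review): standup overlapped-by design_review ✓
(triage, qa_pass): triage overlapped-by qa_pass ✓
(triage, rehearsal): triage overlapped-by rehearsal ✓
(triage, standup): triage overlapped-by standup ✓
Count: 23.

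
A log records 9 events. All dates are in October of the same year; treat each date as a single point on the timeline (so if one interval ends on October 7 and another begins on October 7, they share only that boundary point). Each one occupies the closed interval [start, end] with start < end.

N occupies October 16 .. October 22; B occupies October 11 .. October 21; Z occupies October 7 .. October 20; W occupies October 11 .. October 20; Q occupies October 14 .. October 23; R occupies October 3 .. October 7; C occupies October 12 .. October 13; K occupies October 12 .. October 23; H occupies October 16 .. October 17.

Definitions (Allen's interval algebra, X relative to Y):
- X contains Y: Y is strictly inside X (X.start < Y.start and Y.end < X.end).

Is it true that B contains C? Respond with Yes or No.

B = [October 11, October 21], C = [October 12, October 13].
Actual relation of B to C: contains.
Asked whether 'contains' holds → Yes.

Yes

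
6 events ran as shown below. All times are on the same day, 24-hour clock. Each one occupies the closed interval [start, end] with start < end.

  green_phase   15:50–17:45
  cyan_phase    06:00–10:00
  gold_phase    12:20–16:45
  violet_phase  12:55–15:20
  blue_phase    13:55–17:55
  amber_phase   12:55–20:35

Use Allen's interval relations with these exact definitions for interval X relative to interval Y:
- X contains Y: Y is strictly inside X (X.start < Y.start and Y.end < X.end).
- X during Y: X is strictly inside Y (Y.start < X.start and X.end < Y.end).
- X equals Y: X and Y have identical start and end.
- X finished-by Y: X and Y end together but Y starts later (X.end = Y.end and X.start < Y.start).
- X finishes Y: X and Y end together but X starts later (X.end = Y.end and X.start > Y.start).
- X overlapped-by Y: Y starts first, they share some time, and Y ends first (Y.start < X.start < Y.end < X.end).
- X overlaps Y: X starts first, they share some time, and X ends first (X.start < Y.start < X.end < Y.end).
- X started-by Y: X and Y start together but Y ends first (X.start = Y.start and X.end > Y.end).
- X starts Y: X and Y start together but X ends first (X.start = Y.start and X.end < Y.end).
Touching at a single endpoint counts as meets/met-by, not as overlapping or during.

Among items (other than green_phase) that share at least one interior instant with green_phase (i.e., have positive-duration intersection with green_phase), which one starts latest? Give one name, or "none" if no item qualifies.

blue_phase

Target green_phase = [15:50, 17:45].
amber_phase [12:55, 20:35] → contains → candidate.
blue_phase [13:55, 17:55] → contains → candidate.
cyan_phase [06:00, 10:00] → before → excluded.
gold_phase [12:20, 16:45] → overlaps → candidate.
violet_phase [12:55, 15:20] → before → excluded.
Among candidates, latest start is 13:55 → blue_phase.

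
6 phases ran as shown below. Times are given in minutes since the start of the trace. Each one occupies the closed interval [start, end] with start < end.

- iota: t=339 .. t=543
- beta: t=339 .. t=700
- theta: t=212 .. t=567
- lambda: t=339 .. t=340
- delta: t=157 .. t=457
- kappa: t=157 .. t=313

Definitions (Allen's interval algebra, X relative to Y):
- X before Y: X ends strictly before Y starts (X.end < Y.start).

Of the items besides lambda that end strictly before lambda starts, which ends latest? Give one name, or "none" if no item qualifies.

kappa

Target lambda = [t=339, t=340].
beta [t=339, t=700] → started-by → excluded.
delta [t=157, t=457] → contains → excluded.
iota [t=339, t=543] → started-by → excluded.
kappa [t=157, t=313] → before → candidate.
theta [t=212, t=567] → contains → excluded.
Among candidates, latest end is t=313 → kappa.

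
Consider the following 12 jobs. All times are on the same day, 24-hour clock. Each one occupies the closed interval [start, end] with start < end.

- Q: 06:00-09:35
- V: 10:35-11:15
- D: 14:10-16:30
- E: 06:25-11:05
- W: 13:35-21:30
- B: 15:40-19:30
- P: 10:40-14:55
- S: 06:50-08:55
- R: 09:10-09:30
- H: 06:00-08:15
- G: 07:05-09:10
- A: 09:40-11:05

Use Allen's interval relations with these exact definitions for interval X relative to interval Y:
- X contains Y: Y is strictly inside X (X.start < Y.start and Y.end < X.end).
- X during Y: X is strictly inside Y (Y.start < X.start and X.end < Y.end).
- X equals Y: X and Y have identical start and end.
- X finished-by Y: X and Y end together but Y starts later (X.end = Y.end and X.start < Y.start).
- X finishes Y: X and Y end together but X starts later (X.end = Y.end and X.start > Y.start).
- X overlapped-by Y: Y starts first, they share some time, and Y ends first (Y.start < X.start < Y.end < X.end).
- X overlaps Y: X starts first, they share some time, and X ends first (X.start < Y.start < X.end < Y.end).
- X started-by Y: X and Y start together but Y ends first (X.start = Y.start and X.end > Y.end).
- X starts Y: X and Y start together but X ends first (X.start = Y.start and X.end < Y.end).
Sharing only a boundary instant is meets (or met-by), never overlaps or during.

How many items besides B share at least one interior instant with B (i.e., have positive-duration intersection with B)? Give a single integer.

2

Target B = [15:40, 19:30].
A [09:40, 11:05] → before → no.
D [14:10, 16:30] → overlaps → counts.
E [06:25, 11:05] → before → no.
G [07:05, 09:10] → before → no.
H [06:00, 08:15] → before → no.
P [10:40, 14:55] → before → no.
Q [06:00, 09:35] → before → no.
R [09:10, 09:30] → before → no.
S [06:50, 08:55] → before → no.
V [10:35, 11:15] → before → no.
W [13:35, 21:30] → contains → counts.
Total: 2.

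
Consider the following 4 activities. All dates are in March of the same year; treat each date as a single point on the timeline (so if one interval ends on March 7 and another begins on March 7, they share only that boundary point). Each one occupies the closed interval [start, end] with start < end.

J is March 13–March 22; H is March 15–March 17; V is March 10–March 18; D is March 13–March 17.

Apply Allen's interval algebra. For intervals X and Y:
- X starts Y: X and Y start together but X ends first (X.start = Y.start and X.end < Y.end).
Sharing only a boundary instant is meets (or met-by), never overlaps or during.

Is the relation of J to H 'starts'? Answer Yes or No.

J = [March 13, March 22], H = [March 15, March 17].
Actual relation of J to H: contains.
Asked whether 'starts' holds → No.

No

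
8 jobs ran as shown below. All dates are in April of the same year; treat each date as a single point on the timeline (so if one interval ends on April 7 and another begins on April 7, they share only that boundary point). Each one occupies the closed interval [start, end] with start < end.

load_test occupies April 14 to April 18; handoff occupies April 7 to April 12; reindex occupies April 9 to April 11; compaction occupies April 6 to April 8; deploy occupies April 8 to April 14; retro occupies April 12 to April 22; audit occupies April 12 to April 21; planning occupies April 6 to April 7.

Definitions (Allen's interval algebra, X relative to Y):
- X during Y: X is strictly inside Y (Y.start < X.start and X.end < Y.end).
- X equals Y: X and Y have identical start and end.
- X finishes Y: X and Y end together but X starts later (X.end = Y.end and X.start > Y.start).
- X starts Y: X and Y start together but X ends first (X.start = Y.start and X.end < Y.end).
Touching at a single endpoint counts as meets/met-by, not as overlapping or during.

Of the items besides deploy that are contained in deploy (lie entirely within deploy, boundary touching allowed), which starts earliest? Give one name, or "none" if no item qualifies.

Target deploy = [April 8, April 14].
audit [April 12, April 21] → overlapped-by → excluded.
compaction [April 6, April 8] → meets → excluded.
handoff [April 7, April 12] → overlaps → excluded.
load_test [April 14, April 18] → met-by → excluded.
planning [April 6, April 7] → before → excluded.
reindex [April 9, April 11] → during → candidate.
retro [April 12, April 22] → overlapped-by → excluded.
Among candidates, earliest start is April 9 → reindex.

reindex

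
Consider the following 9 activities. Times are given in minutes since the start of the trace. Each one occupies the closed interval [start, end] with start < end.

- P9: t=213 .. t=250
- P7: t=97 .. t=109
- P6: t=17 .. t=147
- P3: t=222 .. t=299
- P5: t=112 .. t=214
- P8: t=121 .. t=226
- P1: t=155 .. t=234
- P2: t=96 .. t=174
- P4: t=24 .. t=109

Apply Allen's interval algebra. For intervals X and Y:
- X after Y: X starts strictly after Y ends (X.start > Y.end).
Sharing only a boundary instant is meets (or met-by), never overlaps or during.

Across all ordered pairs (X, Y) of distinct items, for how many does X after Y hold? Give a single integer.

16

Checking all 72 ordered pairs for relation 'after'; matching pairs in alphabetical order:
(P1, P4): P1 after P4 ✓
(P1, P6): P1 after P6 ✓
(P1, P7): P1 after P7 ✓
(P3, P2): P3 after P2 ✓
(P3, P4): P3 after P4 ✓
(P3, P5): P3 after P5 ✓
(P3, P6): P3 after P6 ✓
(P3, P7): P3 after P7 ✓
(P5, P4): P5 after P4 ✓
(P5, P7): P5 after P7 ✓
(P8, P4): P8 after P4 ✓
(P8, P7): P8 after P7 ✓
(P9, P2): P9 after P2 ✓
(P9, P4): P9 after P4 ✓
(P9, P6): P9 after P6 ✓
(P9, P7): P9 after P7 ✓
Count: 16.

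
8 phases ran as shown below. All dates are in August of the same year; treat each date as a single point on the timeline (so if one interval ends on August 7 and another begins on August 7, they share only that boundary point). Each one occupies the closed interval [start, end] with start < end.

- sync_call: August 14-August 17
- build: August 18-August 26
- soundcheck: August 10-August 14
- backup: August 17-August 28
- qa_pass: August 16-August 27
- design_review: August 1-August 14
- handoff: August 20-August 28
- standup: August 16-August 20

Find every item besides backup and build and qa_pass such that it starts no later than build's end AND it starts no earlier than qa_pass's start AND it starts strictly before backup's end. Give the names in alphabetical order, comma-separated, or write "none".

Conditions: its start is no later than build's end (X.start <= August 26) AND its start is no earlier than qa_pass's start (X.start >= August 16) AND its start is strictly before backup's end (X.start < August 28).
design_review: start August 1 <= August 26? ✓; start August 1 >= August 16? ✗; start August 1 < August 28? ✓ → no.
handoff: start August 20 <= August 26? ✓; start August 20 >= August 16? ✓; start August 20 < August 28? ✓ → yes.
soundcheck: start August 10 <= August 26? ✓; start August 10 >= August 16? ✗; start August 10 < August 28? ✓ → no.
standup: start August 16 <= August 26? ✓; start August 16 >= August 16? ✓; start August 16 < August 28? ✓ → yes.
sync_call: start August 14 <= August 26? ✓; start August 14 >= August 16? ✗; start August 14 < August 28? ✓ → no.
Result: handoff, standup.

handoff, standup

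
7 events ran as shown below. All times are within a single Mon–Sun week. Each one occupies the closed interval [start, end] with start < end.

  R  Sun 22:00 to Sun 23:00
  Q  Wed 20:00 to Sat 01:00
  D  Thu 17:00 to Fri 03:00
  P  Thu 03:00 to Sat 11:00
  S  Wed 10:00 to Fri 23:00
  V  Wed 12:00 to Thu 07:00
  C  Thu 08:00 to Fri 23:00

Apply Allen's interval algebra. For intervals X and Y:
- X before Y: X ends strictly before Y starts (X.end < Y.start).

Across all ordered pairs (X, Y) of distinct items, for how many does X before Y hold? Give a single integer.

Checking all 42 ordered pairs for relation 'before'; matching pairs in alphabetical order:
(C, R): C before R ✓
(D, R): D before R ✓
(P, R): P before R ✓
(Q, R): Q before R ✓
(S, R): S before R ✓
(V, C): V before C ✓
(V, D): V before D ✓
(V, R): V before R ✓
Count: 8.

8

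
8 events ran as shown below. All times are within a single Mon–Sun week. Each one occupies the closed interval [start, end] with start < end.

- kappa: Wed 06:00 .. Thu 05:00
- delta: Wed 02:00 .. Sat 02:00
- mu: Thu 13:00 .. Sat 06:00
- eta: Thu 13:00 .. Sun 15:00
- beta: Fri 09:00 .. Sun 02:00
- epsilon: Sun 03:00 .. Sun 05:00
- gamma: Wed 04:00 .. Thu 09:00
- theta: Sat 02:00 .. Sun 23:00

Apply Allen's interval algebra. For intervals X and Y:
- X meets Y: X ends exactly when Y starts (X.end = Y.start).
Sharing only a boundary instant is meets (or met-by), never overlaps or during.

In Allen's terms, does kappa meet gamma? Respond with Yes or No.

kappa = [Wed 06:00, Thu 05:00], gamma = [Wed 04:00, Thu 09:00].
Actual relation of kappa to gamma: during.
Asked whether 'meets' holds → No.

No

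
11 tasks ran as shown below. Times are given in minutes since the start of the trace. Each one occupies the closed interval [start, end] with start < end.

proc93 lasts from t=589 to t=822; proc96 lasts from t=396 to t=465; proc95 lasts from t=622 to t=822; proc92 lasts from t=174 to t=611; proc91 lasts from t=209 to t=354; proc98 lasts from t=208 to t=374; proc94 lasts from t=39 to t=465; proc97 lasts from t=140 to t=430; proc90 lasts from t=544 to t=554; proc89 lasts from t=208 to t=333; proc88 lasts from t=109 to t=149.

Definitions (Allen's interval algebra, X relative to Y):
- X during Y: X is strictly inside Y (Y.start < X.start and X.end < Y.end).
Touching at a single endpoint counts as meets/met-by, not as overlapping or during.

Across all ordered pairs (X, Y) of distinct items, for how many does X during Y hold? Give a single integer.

Checking all 110 ordered pairs for relation 'during'; matching pairs in alphabetical order:
(proc88, proc94): proc88 during proc94 ✓
(proc89, proc92): proc89 during proc92 ✓
(proc89, proc94): proc89 during proc94 ✓
(proc89, proc97): proc89 during proc97 ✓
(proc90, proc92): proc90 during proc92 ✓
(proc91, proc92): proc91 during proc92 ✓
(proc91, proc94): proc91 during proc94 ✓
(proc91, proc97): proc91 during proc97 ✓
(proc91, proc98): proc91 during proc98 ✓
(proc96, proc92): proc96 during proc92 ✓
(proc97, proc94): proc97 during proc94 ✓
(proc98, proc92): proc98 during proc92 ✓
(proc98, proc94): proc98 during proc94 ✓
(proc98, proc97): proc98 during proc97 ✓
Count: 14.

14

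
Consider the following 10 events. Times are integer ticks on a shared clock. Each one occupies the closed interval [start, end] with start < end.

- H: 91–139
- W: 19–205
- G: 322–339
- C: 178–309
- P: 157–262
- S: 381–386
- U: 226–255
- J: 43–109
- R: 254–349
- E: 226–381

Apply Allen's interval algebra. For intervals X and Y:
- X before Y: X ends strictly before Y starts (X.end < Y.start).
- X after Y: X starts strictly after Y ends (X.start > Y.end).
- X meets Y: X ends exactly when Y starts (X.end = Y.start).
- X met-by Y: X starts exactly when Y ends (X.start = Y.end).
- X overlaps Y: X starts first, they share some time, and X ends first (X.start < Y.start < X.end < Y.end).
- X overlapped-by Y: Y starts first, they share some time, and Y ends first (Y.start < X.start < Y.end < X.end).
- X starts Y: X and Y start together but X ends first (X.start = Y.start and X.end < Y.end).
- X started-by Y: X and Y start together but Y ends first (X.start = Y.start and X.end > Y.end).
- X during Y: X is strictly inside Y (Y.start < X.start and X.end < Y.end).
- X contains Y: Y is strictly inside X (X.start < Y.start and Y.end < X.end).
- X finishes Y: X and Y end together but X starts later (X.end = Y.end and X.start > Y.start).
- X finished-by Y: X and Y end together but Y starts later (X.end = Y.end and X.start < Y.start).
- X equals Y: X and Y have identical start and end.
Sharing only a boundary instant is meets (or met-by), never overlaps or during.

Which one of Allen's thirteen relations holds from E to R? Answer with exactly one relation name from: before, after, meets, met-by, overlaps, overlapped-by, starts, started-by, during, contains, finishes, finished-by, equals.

contains

E = [226, 381]; R = [254, 349].
Compare endpoints: E.start < R.start, E.start < R.end, E.end > R.start, E.end > R.end.
That pattern is 'contains'.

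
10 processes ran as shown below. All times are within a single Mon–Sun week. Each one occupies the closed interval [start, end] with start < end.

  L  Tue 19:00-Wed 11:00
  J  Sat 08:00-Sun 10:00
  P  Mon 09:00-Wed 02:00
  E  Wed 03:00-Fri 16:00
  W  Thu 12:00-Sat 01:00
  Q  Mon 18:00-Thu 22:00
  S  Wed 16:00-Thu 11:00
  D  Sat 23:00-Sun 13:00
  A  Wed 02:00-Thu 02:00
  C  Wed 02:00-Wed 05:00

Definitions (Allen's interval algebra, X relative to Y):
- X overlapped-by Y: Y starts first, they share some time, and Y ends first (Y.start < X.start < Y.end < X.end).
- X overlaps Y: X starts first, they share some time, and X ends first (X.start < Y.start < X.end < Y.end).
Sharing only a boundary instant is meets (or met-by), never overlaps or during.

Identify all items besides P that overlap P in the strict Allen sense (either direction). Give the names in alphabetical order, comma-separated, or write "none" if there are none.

L, Q

Target P = [Mon 09:00, Wed 02:00].
A [Wed 02:00, Thu 02:00] → met-by → no.
C [Wed 02:00, Wed 05:00] → met-by → no.
D [Sat 23:00, Sun 13:00] → after → no.
E [Wed 03:00, Fri 16:00] → after → no.
J [Sat 08:00, Sun 10:00] → after → no.
L [Tue 19:00, Wed 11:00] → overlapped-by → yes.
Q [Mon 18:00, Thu 22:00] → overlapped-by → yes.
S [Wed 16:00, Thu 11:00] → after → no.
W [Thu 12:00, Sat 01:00] → after → no.
Result: L, Q.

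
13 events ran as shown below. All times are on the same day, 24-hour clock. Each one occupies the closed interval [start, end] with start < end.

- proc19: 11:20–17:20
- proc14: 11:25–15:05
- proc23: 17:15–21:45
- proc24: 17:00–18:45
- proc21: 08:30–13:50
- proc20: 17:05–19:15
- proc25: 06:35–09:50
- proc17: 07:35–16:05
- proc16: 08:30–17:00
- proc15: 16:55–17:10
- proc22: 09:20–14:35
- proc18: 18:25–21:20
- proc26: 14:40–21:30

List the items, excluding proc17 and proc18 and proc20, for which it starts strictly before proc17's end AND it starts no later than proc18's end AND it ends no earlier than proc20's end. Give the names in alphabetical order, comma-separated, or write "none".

Conditions: its start is strictly before proc17's end (X.start < 16:05) AND its start is no later than proc18's end (X.start <= 21:20) AND its end is no earlier than proc20's end (X.end >= 19:15).
proc14: start 11:25 < 16:05? ✓; start 11:25 <= 21:20? ✓; end 15:05 >= 19:15? ✗ → no.
proc15: start 16:55 < 16:05? ✗; start 16:55 <= 21:20? ✓; end 17:10 >= 19:15? ✗ → no.
proc16: start 08:30 < 16:05? ✓; start 08:30 <= 21:20? ✓; end 17:00 >= 19:15? ✗ → no.
proc19: start 11:20 < 16:05? ✓; start 11:20 <= 21:20? ✓; end 17:20 >= 19:15? ✗ → no.
proc21: start 08:30 < 16:05? ✓; start 08:30 <= 21:20? ✓; end 13:50 >= 19:15? ✗ → no.
proc22: start 09:20 < 16:05? ✓; start 09:20 <= 21:20? ✓; end 14:35 >= 19:15? ✗ → no.
proc23: start 17:15 < 16:05? ✗; start 17:15 <= 21:20? ✓; end 21:45 >= 19:15? ✓ → no.
proc24: start 17:00 < 16:05? ✗; start 17:00 <= 21:20? ✓; end 18:45 >= 19:15? ✗ → no.
proc25: start 06:35 < 16:05? ✓; start 06:35 <= 21:20? ✓; end 09:50 >= 19:15? ✗ → no.
proc26: start 14:40 < 16:05? ✓; start 14:40 <= 21:20? ✓; end 21:30 >= 19:15? ✓ → yes.
Result: proc26.

proc26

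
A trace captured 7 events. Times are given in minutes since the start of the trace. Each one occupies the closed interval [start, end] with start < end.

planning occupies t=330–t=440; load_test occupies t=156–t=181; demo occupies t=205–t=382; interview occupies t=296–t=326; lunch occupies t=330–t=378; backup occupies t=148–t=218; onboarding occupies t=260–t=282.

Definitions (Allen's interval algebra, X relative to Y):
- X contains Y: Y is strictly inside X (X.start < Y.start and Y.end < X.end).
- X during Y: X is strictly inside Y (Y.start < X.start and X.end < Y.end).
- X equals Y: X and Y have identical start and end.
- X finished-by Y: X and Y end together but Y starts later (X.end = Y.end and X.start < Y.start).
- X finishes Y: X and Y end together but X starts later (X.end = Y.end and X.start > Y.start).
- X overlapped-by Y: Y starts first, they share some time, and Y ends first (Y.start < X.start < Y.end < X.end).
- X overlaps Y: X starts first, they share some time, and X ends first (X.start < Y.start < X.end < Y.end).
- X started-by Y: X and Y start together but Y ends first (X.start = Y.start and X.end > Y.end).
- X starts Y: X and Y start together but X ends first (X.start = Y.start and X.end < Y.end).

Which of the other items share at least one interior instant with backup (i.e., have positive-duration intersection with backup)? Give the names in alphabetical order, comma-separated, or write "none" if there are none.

demo, load_test

Target backup = [t=148, t=218].
demo [t=205, t=382] → overlapped-by → yes.
interview [t=296, t=326] → after → no.
load_test [t=156, t=181] → during → yes.
lunch [t=330, t=378] → after → no.
onboarding [t=260, t=282] → after → no.
planning [t=330, t=440] → after → no.
Result: demo, load_test.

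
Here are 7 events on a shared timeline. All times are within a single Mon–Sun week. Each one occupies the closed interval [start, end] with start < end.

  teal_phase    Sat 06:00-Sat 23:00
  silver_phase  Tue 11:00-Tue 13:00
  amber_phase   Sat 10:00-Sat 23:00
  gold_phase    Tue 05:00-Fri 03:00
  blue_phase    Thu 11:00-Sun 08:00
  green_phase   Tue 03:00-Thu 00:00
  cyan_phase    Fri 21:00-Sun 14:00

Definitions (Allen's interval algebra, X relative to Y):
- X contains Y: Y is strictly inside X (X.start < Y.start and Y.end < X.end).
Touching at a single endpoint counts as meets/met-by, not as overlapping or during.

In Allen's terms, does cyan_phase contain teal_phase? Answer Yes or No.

cyan_phase = [Fri 21:00, Sun 14:00], teal_phase = [Sat 06:00, Sat 23:00].
Actual relation of cyan_phase to teal_phase: contains.
Asked whether 'contains' holds → Yes.

Yes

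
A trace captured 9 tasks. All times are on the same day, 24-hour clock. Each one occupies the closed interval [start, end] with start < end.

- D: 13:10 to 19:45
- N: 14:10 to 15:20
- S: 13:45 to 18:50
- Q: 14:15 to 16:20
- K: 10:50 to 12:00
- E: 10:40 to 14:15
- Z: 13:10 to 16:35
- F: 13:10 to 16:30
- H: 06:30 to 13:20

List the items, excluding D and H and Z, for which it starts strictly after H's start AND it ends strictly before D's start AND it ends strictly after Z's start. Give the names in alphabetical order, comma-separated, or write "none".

Conditions: its start is strictly after H's start (X.start > 06:30) AND its end is strictly before D's start (X.end < 13:10) AND its end is strictly after Z's start (X.end > 13:10).
E: start 10:40 > 06:30? ✓; end 14:15 < 13:10? ✗; end 14:15 > 13:10? ✓ → no.
F: start 13:10 > 06:30? ✓; end 16:30 < 13:10? ✗; end 16:30 > 13:10? ✓ → no.
K: start 10:50 > 06:30? ✓; end 12:00 < 13:10? ✓; end 12:00 > 13:10? ✗ → no.
N: start 14:10 > 06:30? ✓; end 15:20 < 13:10? ✗; end 15:20 > 13:10? ✓ → no.
Q: start 14:15 > 06:30? ✓; end 16:20 < 13:10? ✗; end 16:20 > 13:10? ✓ → no.
S: start 13:45 > 06:30? ✓; end 18:50 < 13:10? ✗; end 18:50 > 13:10? ✓ → no.
Result: none.

none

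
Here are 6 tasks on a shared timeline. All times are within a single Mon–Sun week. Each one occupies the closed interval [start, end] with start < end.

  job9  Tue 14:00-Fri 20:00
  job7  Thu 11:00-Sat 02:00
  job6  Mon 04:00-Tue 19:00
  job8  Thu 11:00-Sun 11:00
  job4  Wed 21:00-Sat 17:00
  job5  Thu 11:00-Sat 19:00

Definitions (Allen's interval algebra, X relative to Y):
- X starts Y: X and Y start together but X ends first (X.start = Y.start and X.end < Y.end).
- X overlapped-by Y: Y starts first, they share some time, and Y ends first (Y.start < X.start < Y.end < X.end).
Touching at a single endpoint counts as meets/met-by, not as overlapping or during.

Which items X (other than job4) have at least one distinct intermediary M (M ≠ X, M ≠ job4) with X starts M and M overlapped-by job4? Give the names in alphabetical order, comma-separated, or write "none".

Target job4 = [Wed 21:00, Sat 17:00].
Intermediaries M with M overlapped-by job4: job5, job8.
Via job5 — items with X starts job5: job7.
Via job8 — items with X starts job8: job5, job7.
Union: job5, job7.

job5, job7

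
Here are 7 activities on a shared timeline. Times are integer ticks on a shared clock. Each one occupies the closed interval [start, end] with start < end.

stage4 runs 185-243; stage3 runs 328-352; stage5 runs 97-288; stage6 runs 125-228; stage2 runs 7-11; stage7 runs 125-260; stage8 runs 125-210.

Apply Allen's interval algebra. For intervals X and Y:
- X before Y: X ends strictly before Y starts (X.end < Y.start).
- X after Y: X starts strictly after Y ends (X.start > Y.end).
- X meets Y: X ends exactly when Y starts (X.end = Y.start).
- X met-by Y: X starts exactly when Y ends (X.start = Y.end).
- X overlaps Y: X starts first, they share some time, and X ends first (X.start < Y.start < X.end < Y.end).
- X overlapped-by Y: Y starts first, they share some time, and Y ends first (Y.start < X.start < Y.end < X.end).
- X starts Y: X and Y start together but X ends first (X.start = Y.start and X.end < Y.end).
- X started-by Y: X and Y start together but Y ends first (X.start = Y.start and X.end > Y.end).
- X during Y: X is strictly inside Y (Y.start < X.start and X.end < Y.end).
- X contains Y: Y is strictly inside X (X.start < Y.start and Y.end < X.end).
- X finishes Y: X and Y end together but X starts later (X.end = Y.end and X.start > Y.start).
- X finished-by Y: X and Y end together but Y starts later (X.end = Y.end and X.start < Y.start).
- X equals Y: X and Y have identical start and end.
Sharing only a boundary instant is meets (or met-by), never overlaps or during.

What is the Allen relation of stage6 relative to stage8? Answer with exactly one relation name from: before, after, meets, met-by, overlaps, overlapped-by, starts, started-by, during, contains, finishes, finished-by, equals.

started-by

stage6 = [125, 228]; stage8 = [125, 210].
Compare endpoints: stage6.start = stage8.start, stage6.start < stage8.end, stage6.end > stage8.start, stage6.end > stage8.end.
That pattern is 'started-by'.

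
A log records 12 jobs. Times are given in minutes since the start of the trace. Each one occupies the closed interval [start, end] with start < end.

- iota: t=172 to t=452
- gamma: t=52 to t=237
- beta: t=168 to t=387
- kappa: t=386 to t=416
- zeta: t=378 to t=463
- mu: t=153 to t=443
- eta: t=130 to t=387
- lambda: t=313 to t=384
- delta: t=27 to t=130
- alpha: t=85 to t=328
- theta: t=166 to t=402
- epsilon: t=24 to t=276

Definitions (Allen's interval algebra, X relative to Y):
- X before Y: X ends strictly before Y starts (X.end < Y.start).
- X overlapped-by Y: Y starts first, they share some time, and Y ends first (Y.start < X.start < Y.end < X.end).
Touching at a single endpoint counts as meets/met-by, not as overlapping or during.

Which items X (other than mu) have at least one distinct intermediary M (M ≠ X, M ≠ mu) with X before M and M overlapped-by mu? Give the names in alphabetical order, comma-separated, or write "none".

alpha, delta, epsilon, gamma

Target mu = [t=153, t=443].
Intermediaries M with M overlapped-by mu: iota, zeta.
Via iota — items with X before iota: delta.
Via zeta — items with X before zeta: alpha, delta, epsilon, gamma.
Union: alpha, delta, epsilon, gamma.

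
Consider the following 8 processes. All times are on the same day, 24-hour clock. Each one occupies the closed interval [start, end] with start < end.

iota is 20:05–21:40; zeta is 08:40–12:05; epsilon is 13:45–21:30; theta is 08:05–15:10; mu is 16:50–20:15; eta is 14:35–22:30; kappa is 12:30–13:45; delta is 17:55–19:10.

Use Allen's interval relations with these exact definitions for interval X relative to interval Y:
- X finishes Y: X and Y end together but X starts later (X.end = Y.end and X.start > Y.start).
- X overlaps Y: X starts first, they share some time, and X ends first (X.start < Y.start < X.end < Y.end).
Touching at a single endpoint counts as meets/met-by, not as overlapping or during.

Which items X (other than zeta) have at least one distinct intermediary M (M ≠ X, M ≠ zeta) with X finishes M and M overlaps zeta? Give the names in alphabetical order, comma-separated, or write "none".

none

Target zeta = [08:40, 12:05].
Intermediaries M with M overlaps zeta: none.
Union: none.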